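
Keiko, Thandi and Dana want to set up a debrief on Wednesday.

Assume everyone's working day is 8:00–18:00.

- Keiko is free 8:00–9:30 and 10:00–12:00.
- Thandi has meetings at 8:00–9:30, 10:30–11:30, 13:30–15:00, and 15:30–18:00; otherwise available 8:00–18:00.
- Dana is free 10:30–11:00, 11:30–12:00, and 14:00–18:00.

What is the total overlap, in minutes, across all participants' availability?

30 minutes

Thandi free within 08:00–18:00: 09:30–10:30, 11:30–13:30, 15:00–15:30.
Keiko ∩ Thandi: 10:00–10:30, 11:30–12:00.
Keiko ∩ Thandi ∩ Dana: 11:30–12:00.
Total common minutes: 30.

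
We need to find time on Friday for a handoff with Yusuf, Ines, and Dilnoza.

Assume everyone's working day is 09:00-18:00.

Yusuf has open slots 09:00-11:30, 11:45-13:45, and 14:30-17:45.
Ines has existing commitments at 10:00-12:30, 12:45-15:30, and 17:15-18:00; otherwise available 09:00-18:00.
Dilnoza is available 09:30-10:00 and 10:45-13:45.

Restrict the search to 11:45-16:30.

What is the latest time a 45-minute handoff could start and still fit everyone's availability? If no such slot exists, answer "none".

none

Ines free within 09:00–18:00: 09:00–10:00, 12:30–12:45, 15:30–17:15.
Yusuf ∩ Ines: 09:00–10:00, 12:30–12:45, 15:30–17:15.
Yusuf ∩ Ines ∩ Dilnoza: 09:30–10:00, 12:30–12:45.
Restricted to 11:45–16:30: 12:30–12:45.
Windows ≥ 45 min: (none).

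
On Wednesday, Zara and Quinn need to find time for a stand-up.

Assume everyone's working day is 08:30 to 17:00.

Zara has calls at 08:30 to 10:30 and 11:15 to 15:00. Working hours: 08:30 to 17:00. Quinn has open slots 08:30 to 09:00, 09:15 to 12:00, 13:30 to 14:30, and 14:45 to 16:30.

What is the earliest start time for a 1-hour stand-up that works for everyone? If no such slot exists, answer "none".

Zara free within 08:30–17:00: 10:30–11:15, 15:00–17:00.
Zara ∩ Quinn: 10:30–11:15, 15:00–16:30.
Windows ≥ 60 min: 15:00–16:30.
Earliest such window starts at 15:00.

15:00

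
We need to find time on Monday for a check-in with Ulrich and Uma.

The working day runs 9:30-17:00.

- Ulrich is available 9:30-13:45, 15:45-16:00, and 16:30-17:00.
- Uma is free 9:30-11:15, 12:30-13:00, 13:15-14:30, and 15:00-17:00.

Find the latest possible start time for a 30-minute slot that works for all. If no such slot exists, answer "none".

Ulrich ∩ Uma: 09:30–11:15, 12:30–13:00, 13:15–13:45, 15:45–16:00, 16:30–17:00.
Windows ≥ 30 min: 09:30–11:15, 12:30–13:00, 13:15–13:45, 16:30–17:00.
Latest start in the last window 16:30–17:00 is 17:00 − 30 min = 16:30.

16:30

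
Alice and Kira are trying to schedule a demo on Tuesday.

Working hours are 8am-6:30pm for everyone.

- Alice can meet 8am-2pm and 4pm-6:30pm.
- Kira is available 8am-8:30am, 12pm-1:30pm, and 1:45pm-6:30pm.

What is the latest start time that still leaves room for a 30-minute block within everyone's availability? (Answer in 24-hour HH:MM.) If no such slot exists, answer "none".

Alice ∩ Kira: 08:00–08:30, 12:00–13:30, 13:45–14:00, 16:00–18:30.
Windows ≥ 30 min: 08:00–08:30, 12:00–13:30, 16:00–18:30.
Latest start in the last window 16:00–18:30 is 18:30 − 30 min = 18:00.

18:00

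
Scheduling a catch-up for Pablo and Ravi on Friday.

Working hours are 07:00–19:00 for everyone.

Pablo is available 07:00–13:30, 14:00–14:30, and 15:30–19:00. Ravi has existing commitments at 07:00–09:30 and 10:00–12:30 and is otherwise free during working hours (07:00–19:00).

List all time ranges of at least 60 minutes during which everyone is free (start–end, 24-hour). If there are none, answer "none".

12:30–13:30, 15:30–19:00

Ravi free within 07:00–19:00: 09:30–10:00, 12:30–19:00.
Pablo ∩ Ravi: 09:30–10:00, 12:30–13:30, 14:00–14:30, 15:30–19:00.
Windows ≥ 60 min: 12:30–13:30, 15:30–19:00.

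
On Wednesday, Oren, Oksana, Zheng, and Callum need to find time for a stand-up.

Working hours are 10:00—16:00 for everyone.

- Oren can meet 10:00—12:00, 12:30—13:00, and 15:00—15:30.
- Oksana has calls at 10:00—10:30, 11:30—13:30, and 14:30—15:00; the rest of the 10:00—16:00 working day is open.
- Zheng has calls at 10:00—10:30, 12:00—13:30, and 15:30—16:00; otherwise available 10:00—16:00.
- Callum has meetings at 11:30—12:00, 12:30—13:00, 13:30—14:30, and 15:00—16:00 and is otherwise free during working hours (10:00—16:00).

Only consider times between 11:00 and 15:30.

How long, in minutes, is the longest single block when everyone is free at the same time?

30 minutes

Oksana free within 10:00–16:00: 10:30–11:30, 13:30–14:30, 15:00–16:00.
Zheng free within 10:00–16:00: 10:30–12:00, 13:30–15:30.
Callum free within 10:00–16:00: 10:00–11:30, 12:00–12:30, 13:00–13:30, 14:30–15:00.
Oren ∩ Oksana: 10:30–11:30, 15:00–15:30.
Oren ∩ Oksana ∩ Zheng: 10:30–11:30, 15:00–15:30.
Oren ∩ Oksana ∩ Zheng ∩ Callum: 10:30–11:30.
Restricted to 11:00–15:30: 11:00–11:30.
Single common window of 30 minutes.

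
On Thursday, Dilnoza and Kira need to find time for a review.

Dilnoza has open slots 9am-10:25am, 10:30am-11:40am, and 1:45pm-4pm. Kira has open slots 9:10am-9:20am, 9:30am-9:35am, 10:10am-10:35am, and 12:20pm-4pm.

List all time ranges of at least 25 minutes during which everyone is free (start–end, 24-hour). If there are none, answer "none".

13:45–16:00

Dilnoza ∩ Kira: 09:10–09:20, 09:30–09:35, 10:10–10:25, 10:30–10:35, 13:45–16:00.
Windows ≥ 25 min: 13:45–16:00.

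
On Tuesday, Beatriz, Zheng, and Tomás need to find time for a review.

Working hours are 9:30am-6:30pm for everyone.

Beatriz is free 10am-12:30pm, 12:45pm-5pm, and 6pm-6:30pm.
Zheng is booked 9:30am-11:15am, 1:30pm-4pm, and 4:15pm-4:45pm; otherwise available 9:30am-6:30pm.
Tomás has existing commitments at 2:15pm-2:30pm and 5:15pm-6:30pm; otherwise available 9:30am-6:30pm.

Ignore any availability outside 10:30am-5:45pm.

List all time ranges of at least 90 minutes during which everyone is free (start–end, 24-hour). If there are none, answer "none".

none

Zheng free within 09:30–18:30: 11:15–13:30, 16:00–16:15, 16:45–18:30.
Tomás free within 09:30–18:30: 09:30–14:15, 14:30–17:15.
Beatriz ∩ Zheng: 11:15–12:30, 12:45–13:30, 16:00–16:15, 16:45–17:00, 18:00–18:30.
Beatriz ∩ Zheng ∩ Tomás: 11:15–12:30, 12:45–13:30, 16:00–16:15, 16:45–17:00.
Restricted to 10:30–17:45: 11:15–12:30, 12:45–13:30, 16:00–16:15, 16:45–17:00.
Windows ≥ 90 min: (none).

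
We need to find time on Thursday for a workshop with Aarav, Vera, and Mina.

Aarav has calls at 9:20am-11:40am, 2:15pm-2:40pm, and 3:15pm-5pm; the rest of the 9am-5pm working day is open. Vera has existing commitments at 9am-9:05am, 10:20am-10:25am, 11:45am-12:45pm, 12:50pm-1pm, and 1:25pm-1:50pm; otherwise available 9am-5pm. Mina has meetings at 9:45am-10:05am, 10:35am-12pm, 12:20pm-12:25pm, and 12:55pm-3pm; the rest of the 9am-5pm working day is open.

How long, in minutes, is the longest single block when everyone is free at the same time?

Aarav free within 09:00–17:00: 09:00–09:20, 11:40–14:15, 14:40–15:15.
Vera free within 09:00–17:00: 09:05–10:20, 10:25–11:45, 12:45–12:50, 13:00–13:25, 13:50–17:00.
Mina free within 09:00–17:00: 09:00–09:45, 10:05–10:35, 12:00–12:20, 12:25–12:55, 15:00–17:00.
Aarav ∩ Vera: 09:05–09:20, 11:40–11:45, 12:45–12:50, 13:00–13:25, 13:50–14:15, 14:40–15:15.
Aarav ∩ Vera ∩ Mina: 09:05–09:20, 12:45–12:50, 15:00–15:15.
Common window lengths: 15, 5, 15 min; longest is 15.

15 minutes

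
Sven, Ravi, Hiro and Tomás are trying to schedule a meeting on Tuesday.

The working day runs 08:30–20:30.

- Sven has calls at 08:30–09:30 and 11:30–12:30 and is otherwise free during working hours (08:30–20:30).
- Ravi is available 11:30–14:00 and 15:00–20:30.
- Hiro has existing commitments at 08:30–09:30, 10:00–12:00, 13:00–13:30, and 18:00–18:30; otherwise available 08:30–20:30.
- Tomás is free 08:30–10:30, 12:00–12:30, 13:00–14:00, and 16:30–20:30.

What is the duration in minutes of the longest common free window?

Sven free within 08:30–20:30: 09:30–11:30, 12:30–20:30.
Hiro free within 08:30–20:30: 09:30–10:00, 12:00–13:00, 13:30–18:00, 18:30–20:30.
Sven ∩ Ravi: 12:30–14:00, 15:00–20:30.
Sven ∩ Ravi ∩ Hiro: 12:30–13:00, 13:30–14:00, 15:00–18:00, 18:30–20:30.
Sven ∩ Ravi ∩ Hiro ∩ Tomás: 13:30–14:00, 16:30–18:00, 18:30–20:30.
Common window lengths: 30, 90, 120 min; longest is 120.

120 minutes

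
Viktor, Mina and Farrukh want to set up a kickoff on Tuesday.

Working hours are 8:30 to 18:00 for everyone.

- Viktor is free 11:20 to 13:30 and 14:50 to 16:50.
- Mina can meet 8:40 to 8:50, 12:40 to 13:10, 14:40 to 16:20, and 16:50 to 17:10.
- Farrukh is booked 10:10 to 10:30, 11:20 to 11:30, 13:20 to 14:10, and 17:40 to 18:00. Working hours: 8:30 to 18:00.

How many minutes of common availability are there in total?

120 minutes

Farrukh free within 08:30–18:00: 08:30–10:10, 10:30–11:20, 11:30–13:20, 14:10–17:40.
Viktor ∩ Mina: 12:40–13:10, 14:50–16:20.
Viktor ∩ Mina ∩ Farrukh: 12:40–13:10, 14:50–16:20.
Total common minutes: 30 + 90 = 120.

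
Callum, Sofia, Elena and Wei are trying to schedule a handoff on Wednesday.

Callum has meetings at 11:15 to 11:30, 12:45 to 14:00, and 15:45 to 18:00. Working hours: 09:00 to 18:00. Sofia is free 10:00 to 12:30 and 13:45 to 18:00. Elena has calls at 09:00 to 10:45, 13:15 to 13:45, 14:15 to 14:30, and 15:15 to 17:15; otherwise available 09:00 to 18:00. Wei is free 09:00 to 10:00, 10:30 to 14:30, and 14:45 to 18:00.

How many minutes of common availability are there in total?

135 minutes

Callum free within 09:00–18:00: 09:00–11:15, 11:30–12:45, 14:00–15:45.
Elena free within 09:00–18:00: 10:45–13:15, 13:45–14:15, 14:30–15:15, 17:15–18:00.
Callum ∩ Sofia: 10:00–11:15, 11:30–12:30, 14:00–15:45.
Callum ∩ Sofia ∩ Elena: 10:45–11:15, 11:30–12:30, 14:00–14:15, 14:30–15:15.
Callum ∩ Sofia ∩ Elena ∩ Wei: 10:45–11:15, 11:30–12:30, 14:00–14:15, 14:45–15:15.
Total common minutes: 30 + 60 + 15 + 30 = 135.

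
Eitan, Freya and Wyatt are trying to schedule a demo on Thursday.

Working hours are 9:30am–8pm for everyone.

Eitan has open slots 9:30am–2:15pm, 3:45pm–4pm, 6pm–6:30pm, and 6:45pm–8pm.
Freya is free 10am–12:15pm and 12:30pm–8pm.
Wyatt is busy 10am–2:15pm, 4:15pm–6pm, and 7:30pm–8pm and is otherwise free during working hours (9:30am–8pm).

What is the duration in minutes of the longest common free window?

Wyatt free within 09:30–20:00: 09:30–10:00, 14:15–16:15, 18:00–19:30.
Eitan ∩ Freya: 10:00–12:15, 12:30–14:15, 15:45–16:00, 18:00–18:30, 18:45–20:00.
Eitan ∩ Freya ∩ Wyatt: 15:45–16:00, 18:00–18:30, 18:45–19:30.
Common window lengths: 15, 30, 45 min; longest is 45.

45 minutes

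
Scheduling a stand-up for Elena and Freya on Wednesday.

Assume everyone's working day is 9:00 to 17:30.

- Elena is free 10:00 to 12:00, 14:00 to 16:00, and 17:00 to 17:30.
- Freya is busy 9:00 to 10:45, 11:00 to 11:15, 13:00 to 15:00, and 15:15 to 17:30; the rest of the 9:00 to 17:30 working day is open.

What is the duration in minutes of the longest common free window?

Freya free within 09:00–17:30: 10:45–11:00, 11:15–13:00, 15:00–15:15.
Elena ∩ Freya: 10:45–11:00, 11:15–12:00, 15:00–15:15.
Common window lengths: 15, 45, 15 min; longest is 45.

45 minutes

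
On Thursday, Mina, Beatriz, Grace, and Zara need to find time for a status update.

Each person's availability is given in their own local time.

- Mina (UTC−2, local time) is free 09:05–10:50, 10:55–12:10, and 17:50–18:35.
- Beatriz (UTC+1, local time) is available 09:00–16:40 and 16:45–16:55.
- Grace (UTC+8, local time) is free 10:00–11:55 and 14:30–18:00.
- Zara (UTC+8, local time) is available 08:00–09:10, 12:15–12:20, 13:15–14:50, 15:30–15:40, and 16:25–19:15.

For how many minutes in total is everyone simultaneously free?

0 minutes

Mina → UTC: 11:05–12:50, 12:55–14:10, 19:50–20:35.
Beatriz → UTC: 08:00–15:40, 15:45–15:55.
Grace → UTC: 02:00–03:55, 06:30–10:00.
Zara → UTC: 00:00–01:10, 04:15–04:20, 05:15–06:50, 07:30–07:40, 08:25–11:15.
Mina ∩ Beatriz: 11:05–12:50, 12:55–14:10.
Mina ∩ Beatriz ∩ Grace: (none).
Mina ∩ Beatriz ∩ Grace ∩ Zara: (none).
Total common minutes: 0.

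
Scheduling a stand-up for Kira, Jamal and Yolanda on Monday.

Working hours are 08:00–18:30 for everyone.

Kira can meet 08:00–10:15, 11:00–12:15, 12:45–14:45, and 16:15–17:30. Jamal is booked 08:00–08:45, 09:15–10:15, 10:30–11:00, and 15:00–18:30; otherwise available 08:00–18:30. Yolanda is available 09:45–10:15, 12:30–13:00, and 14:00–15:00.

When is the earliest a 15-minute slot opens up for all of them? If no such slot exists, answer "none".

Jamal free within 08:00–18:30: 08:45–09:15, 10:15–10:30, 11:00–15:00.
Kira ∩ Jamal: 08:45–09:15, 11:00–12:15, 12:45–14:45.
Kira ∩ Jamal ∩ Yolanda: 12:45–13:00, 14:00–14:45.
Windows ≥ 15 min: 12:45–13:00, 14:00–14:45.
Earliest such window starts at 12:45.

12:45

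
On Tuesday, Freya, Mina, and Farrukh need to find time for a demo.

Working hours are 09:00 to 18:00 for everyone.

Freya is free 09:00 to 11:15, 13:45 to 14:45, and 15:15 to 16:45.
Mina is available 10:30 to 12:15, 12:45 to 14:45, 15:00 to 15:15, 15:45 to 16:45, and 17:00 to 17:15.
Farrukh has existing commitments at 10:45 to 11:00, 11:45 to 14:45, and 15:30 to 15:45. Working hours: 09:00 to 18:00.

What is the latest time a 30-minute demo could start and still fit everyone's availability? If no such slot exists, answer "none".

16:15

Farrukh free within 09:00–18:00: 09:00–10:45, 11:00–11:45, 14:45–15:30, 15:45–18:00.
Freya ∩ Mina: 10:30–11:15, 13:45–14:45, 15:45–16:45.
Freya ∩ Mina ∩ Farrukh: 10:30–10:45, 11:00–11:15, 15:45–16:45.
Windows ≥ 30 min: 15:45–16:45.
Latest start in the last window 15:45–16:45 is 16:45 − 30 min = 16:15.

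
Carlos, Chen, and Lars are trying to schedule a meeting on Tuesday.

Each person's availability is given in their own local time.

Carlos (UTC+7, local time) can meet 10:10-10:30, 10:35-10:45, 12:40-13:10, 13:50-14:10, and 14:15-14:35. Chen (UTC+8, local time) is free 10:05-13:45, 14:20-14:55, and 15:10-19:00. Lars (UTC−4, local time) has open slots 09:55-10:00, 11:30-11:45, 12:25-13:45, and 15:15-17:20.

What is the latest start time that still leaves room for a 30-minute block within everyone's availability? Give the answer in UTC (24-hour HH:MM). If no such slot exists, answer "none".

Carlos → UTC: 03:10–03:30, 03:35–03:45, 05:40–06:10, 06:50–07:10, 07:15–07:35.
Chen → UTC: 02:05–05:45, 06:20–06:55, 07:10–11:00.
Lars → UTC: 13:55–14:00, 15:30–15:45, 16:25–17:45, 19:15–21:20.
Carlos ∩ Chen: 03:10–03:30, 03:35–03:45, 05:40–05:45, 06:50–06:55, 07:15–07:35.
Carlos ∩ Chen ∩ Lars: (none).
Windows ≥ 30 min: (none).

none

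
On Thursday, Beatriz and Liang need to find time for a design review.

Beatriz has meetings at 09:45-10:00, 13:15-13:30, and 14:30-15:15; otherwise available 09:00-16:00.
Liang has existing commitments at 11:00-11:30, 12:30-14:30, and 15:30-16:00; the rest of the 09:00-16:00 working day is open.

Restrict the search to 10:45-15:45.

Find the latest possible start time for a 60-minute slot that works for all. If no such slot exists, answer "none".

Beatriz free within 09:00–16:00: 09:00–09:45, 10:00–13:15, 13:30–14:30, 15:15–16:00.
Liang free within 09:00–16:00: 09:00–11:00, 11:30–12:30, 14:30–15:30.
Beatriz ∩ Liang: 09:00–09:45, 10:00–11:00, 11:30–12:30, 15:15–15:30.
Restricted to 10:45–15:45: 10:45–11:00, 11:30–12:30, 15:15–15:30.
Windows ≥ 60 min: 11:30–12:30.
Latest start in the last window 11:30–12:30 is 12:30 − 60 min = 11:30.

11:30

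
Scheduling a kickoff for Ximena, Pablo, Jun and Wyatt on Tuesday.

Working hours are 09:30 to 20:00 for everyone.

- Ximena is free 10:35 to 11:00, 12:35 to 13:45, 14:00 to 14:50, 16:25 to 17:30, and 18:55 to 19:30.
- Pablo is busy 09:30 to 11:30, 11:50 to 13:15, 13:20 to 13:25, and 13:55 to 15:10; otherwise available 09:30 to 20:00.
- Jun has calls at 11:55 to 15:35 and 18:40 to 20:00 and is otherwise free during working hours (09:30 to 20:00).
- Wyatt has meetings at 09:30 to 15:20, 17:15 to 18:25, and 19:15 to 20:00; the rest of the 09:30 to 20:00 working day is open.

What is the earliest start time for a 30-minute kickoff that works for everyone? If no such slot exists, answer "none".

16:25

Pablo free within 09:30–20:00: 11:30–11:50, 13:15–13:20, 13:25–13:55, 15:10–20:00.
Jun free within 09:30–20:00: 09:30–11:55, 15:35–18:40.
Wyatt free within 09:30–20:00: 15:20–17:15, 18:25–19:15.
Ximena ∩ Pablo: 13:15–13:20, 13:25–13:45, 16:25–17:30, 18:55–19:30.
Ximena ∩ Pablo ∩ Jun: 16:25–17:30.
Ximena ∩ Pablo ∩ Jun ∩ Wyatt: 16:25–17:15.
Windows ≥ 30 min: 16:25–17:15.
Earliest such window starts at 16:25.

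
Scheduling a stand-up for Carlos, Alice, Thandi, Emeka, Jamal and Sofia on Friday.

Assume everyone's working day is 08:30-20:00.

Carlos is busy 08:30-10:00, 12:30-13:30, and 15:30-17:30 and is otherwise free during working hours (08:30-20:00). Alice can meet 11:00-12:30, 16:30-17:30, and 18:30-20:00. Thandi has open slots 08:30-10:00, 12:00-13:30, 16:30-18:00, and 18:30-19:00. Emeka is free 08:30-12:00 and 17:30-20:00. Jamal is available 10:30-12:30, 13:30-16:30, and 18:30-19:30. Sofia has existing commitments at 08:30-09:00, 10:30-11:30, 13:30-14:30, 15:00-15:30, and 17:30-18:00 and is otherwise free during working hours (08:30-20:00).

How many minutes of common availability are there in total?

Carlos free within 08:30–20:00: 10:00–12:30, 13:30–15:30, 17:30–20:00.
Sofia free within 08:30–20:00: 09:00–10:30, 11:30–13:30, 14:30–15:00, 15:30–17:30, 18:00–20:00.
Carlos ∩ Alice: 11:00–12:30, 18:30–20:00.
Carlos ∩ Alice ∩ Thandi: 12:00–12:30, 18:30–19:00.
Carlos ∩ Alice ∩ Thandi ∩ Emeka: 18:30–19:00.
Carlos ∩ Alice ∩ Thandi ∩ Emeka ∩ Jamal: 18:30–19:00.
Carlos ∩ Alice ∩ Thandi ∩ Emeka ∩ Jamal ∩ Sofia: 18:30–19:00.
Total common minutes: 30.

30 minutes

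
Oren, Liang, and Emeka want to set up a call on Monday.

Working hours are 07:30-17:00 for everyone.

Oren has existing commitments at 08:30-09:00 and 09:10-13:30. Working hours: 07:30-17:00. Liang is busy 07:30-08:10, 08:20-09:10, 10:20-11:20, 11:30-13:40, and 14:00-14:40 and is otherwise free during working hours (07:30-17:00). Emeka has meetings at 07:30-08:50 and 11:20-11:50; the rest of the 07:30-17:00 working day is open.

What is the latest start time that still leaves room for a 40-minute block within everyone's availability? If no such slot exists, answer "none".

Oren free within 07:30–17:00: 07:30–08:30, 09:00–09:10, 13:30–17:00.
Liang free within 07:30–17:00: 08:10–08:20, 09:10–10:20, 11:20–11:30, 13:40–14:00, 14:40–17:00.
Emeka free within 07:30–17:00: 08:50–11:20, 11:50–17:00.
Oren ∩ Liang: 08:10–08:20, 13:40–14:00, 14:40–17:00.
Oren ∩ Liang ∩ Emeka: 13:40–14:00, 14:40–17:00.
Windows ≥ 40 min: 14:40–17:00.
Latest start in the last window 14:40–17:00 is 17:00 − 40 min = 16:20.

16:20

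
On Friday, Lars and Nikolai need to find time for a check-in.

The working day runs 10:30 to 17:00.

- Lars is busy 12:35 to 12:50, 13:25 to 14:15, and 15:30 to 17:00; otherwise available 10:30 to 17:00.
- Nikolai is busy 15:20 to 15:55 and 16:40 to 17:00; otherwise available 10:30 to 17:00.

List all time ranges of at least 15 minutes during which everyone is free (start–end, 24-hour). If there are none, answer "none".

10:30–12:35, 12:50–13:25, 14:15–15:20

Lars free within 10:30–17:00: 10:30–12:35, 12:50–13:25, 14:15–15:30.
Nikolai free within 10:30–17:00: 10:30–15:20, 15:55–16:40.
Lars ∩ Nikolai: 10:30–12:35, 12:50–13:25, 14:15–15:20.
Windows ≥ 15 min: 10:30–12:35, 12:50–13:25, 14:15–15:20.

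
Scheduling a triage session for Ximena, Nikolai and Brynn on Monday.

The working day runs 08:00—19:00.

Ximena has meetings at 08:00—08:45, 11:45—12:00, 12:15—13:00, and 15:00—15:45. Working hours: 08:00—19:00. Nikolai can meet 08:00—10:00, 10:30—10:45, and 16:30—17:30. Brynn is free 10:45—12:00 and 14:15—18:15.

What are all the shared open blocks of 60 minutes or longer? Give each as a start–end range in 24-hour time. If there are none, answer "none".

16:30–17:30

Ximena free within 08:00–19:00: 08:45–11:45, 12:00–12:15, 13:00–15:00, 15:45–19:00.
Ximena ∩ Nikolai: 08:45–10:00, 10:30–10:45, 16:30–17:30.
Ximena ∩ Nikolai ∩ Brynn: 16:30–17:30.
Windows ≥ 60 min: 16:30–17:30.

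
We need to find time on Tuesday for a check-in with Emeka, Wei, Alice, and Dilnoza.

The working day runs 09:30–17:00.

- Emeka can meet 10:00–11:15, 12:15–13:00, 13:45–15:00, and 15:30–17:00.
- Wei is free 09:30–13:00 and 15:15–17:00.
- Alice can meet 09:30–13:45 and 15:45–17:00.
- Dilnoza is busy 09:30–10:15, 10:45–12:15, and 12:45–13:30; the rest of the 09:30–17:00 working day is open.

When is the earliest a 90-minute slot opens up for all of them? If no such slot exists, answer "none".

none

Dilnoza free within 09:30–17:00: 10:15–10:45, 12:15–12:45, 13:30–17:00.
Emeka ∩ Wei: 10:00–11:15, 12:15–13:00, 15:30–17:00.
Emeka ∩ Wei ∩ Alice: 10:00–11:15, 12:15–13:00, 15:45–17:00.
Emeka ∩ Wei ∩ Alice ∩ Dilnoza: 10:15–10:45, 12:15–12:45, 15:45–17:00.
Windows ≥ 90 min: (none).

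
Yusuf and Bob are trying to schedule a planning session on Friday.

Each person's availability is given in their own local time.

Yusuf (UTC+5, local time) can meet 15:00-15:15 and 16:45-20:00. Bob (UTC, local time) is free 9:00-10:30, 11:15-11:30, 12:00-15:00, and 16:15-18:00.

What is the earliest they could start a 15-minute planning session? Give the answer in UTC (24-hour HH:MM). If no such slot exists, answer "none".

10:00

Yusuf → UTC: 10:00–10:15, 11:45–15:00.
Bob → UTC: 09:00–10:30, 11:15–11:30, 12:00–15:00, 16:15–18:00.
Yusuf ∩ Bob: 10:00–10:15, 12:00–15:00.
Windows ≥ 15 min: 10:00–10:15, 12:00–15:00.
Earliest such window starts at 10:00.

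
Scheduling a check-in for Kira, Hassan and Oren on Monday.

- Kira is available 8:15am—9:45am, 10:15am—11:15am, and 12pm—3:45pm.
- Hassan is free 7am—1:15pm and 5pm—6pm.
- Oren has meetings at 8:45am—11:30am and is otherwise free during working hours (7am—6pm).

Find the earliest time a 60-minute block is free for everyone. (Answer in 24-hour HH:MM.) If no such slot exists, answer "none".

Oren free within 07:00–18:00: 07:00–08:45, 11:30–18:00.
Kira ∩ Hassan: 08:15–09:45, 10:15–11:15, 12:00–13:15.
Kira ∩ Hassan ∩ Oren: 08:15–08:45, 12:00–13:15.
Windows ≥ 60 min: 12:00–13:15.
Earliest such window starts at 12:00.

12:00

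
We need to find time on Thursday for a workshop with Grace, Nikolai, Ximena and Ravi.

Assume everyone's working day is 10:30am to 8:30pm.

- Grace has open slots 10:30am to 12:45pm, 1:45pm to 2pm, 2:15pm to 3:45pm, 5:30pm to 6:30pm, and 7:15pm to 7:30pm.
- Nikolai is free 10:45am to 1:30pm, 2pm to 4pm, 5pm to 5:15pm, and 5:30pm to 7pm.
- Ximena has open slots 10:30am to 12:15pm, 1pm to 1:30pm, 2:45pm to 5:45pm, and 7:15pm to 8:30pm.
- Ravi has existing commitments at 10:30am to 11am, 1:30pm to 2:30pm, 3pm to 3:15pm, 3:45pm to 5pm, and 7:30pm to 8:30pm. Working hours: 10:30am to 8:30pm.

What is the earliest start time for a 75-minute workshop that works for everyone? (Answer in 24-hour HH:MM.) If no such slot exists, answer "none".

11:00

Ravi free within 10:30–20:30: 11:00–13:30, 14:30–15:00, 15:15–15:45, 17:00–19:30.
Grace ∩ Nikolai: 10:45–12:45, 14:15–15:45, 17:30–18:30.
Grace ∩ Nikolai ∩ Ximena: 10:45–12:15, 14:45–15:45, 17:30–17:45.
Grace ∩ Nikolai ∩ Ximena ∩ Ravi: 11:00–12:15, 14:45–15:00, 15:15–15:45, 17:30–17:45.
Windows ≥ 75 min: 11:00–12:15.
Earliest such window starts at 11:00.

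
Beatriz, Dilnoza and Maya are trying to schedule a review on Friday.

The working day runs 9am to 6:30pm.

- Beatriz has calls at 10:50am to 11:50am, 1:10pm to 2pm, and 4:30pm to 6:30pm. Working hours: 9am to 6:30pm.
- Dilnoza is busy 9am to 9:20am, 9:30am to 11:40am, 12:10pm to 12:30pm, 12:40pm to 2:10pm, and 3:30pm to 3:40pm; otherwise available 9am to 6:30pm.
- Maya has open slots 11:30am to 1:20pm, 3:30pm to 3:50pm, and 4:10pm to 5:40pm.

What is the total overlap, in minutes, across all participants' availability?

60 minutes

Beatriz free within 09:00–18:30: 09:00–10:50, 11:50–13:10, 14:00–16:30.
Dilnoza free within 09:00–18:30: 09:20–09:30, 11:40–12:10, 12:30–12:40, 14:10–15:30, 15:40–18:30.
Beatriz ∩ Dilnoza: 09:20–09:30, 11:50–12:10, 12:30–12:40, 14:10–15:30, 15:40–16:30.
Beatriz ∩ Dilnoza ∩ Maya: 11:50–12:10, 12:30–12:40, 15:40–15:50, 16:10–16:30.
Total common minutes: 20 + 10 + 10 + 20 = 60.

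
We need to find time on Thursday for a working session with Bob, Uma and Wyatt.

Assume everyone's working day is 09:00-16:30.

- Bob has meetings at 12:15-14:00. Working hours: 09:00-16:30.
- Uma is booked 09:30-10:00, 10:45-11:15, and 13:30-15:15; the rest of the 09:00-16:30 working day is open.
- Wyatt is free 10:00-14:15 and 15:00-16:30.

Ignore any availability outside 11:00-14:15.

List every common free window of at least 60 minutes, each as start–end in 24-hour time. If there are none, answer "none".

Bob free within 09:00–16:30: 09:00–12:15, 14:00–16:30.
Uma free within 09:00–16:30: 09:00–09:30, 10:00–10:45, 11:15–13:30, 15:15–16:30.
Bob ∩ Uma: 09:00–09:30, 10:00–10:45, 11:15–12:15, 15:15–16:30.
Bob ∩ Uma ∩ Wyatt: 10:00–10:45, 11:15–12:15, 15:15–16:30.
Restricted to 11:00–14:15: 11:15–12:15.
Windows ≥ 60 min: 11:15–12:15.

11:15–12:15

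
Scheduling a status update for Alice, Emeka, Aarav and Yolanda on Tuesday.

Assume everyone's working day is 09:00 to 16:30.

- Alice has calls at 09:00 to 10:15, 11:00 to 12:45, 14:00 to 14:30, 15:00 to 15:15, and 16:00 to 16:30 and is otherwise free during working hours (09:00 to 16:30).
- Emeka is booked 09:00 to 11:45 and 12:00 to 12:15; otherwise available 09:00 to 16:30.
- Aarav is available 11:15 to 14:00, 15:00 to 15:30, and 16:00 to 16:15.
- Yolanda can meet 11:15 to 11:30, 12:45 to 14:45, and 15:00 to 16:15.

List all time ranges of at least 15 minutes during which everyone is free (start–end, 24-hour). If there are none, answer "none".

Alice free within 09:00–16:30: 10:15–11:00, 12:45–14:00, 14:30–15:00, 15:15–16:00.
Emeka free within 09:00–16:30: 11:45–12:00, 12:15–16:30.
Alice ∩ Emeka: 12:45–14:00, 14:30–15:00, 15:15–16:00.
Alice ∩ Emeka ∩ Aarav: 12:45–14:00, 15:15–15:30.
Alice ∩ Emeka ∩ Aarav ∩ Yolanda: 12:45–14:00, 15:15–15:30.
Windows ≥ 15 min: 12:45–14:00, 15:15–15:30.

12:45–14:00, 15:15–15:30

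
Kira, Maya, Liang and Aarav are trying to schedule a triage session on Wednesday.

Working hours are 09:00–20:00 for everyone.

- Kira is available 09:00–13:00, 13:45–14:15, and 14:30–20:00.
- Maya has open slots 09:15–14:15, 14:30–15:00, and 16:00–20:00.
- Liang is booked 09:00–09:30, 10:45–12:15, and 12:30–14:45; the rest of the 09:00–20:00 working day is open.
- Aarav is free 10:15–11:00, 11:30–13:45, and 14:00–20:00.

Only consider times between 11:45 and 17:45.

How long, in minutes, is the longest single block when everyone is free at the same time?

Liang free within 09:00–20:00: 09:30–10:45, 12:15–12:30, 14:45–20:00.
Kira ∩ Maya: 09:15–13:00, 13:45–14:15, 14:30–15:00, 16:00–20:00.
Kira ∩ Maya ∩ Liang: 09:30–10:45, 12:15–12:30, 14:45–15:00, 16:00–20:00.
Kira ∩ Maya ∩ Liang ∩ Aarav: 10:15–10:45, 12:15–12:30, 14:45–15:00, 16:00–20:00.
Restricted to 11:45–17:45: 12:15–12:30, 14:45–15:00, 16:00–17:45.
Common window lengths: 15, 15, 105 min; longest is 105.

105 minutes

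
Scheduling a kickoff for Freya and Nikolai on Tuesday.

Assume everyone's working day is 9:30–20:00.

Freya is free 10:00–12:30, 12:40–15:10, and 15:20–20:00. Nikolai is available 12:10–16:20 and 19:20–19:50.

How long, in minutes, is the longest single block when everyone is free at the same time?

Freya ∩ Nikolai: 12:10–12:30, 12:40–15:10, 15:20–16:20, 19:20–19:50.
Common window lengths: 20, 150, 60, 30 min; longest is 150.

150 minutes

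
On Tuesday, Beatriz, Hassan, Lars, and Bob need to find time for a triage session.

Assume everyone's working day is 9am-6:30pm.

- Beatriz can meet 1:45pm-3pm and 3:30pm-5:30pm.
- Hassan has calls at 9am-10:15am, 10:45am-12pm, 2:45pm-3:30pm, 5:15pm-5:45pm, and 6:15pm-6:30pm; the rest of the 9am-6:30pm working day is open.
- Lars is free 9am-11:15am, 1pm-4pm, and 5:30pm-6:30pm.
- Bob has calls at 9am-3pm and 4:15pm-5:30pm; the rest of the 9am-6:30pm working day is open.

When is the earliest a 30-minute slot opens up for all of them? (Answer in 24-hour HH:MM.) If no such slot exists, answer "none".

15:30

Hassan free within 09:00–18:30: 10:15–10:45, 12:00–14:45, 15:30–17:15, 17:45–18:15.
Bob free within 09:00–18:30: 15:00–16:15, 17:30–18:30.
Beatriz ∩ Hassan: 13:45–14:45, 15:30–17:15.
Beatriz ∩ Hassan ∩ Lars: 13:45–14:45, 15:30–16:00.
Beatriz ∩ Hassan ∩ Lars ∩ Bob: 15:30–16:00.
Windows ≥ 30 min: 15:30–16:00.
Earliest such window starts at 15:30.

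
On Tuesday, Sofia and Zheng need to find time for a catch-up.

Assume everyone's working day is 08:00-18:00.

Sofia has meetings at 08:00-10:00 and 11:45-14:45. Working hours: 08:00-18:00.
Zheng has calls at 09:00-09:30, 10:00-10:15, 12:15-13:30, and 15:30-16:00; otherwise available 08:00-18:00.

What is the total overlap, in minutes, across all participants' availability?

255 minutes

Sofia free within 08:00–18:00: 10:00–11:45, 14:45–18:00.
Zheng free within 08:00–18:00: 08:00–09:00, 09:30–10:00, 10:15–12:15, 13:30–15:30, 16:00–18:00.
Sofia ∩ Zheng: 10:15–11:45, 14:45–15:30, 16:00–18:00.
Total common minutes: 90 + 45 + 120 = 255.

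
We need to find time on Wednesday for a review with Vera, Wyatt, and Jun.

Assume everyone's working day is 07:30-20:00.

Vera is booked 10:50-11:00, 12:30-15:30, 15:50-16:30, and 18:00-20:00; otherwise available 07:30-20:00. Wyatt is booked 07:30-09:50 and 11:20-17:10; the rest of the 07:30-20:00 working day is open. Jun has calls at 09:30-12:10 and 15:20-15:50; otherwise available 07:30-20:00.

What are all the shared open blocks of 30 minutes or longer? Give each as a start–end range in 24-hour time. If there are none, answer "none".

Vera free within 07:30–20:00: 07:30–10:50, 11:00–12:30, 15:30–15:50, 16:30–18:00.
Wyatt free within 07:30–20:00: 09:50–11:20, 17:10–20:00.
Jun free within 07:30–20:00: 07:30–09:30, 12:10–15:20, 15:50–20:00.
Vera ∩ Wyatt: 09:50–10:50, 11:00–11:20, 17:10–18:00.
Vera ∩ Wyatt ∩ Jun: 17:10–18:00.
Windows ≥ 30 min: 17:10–18:00.

17:10–18:00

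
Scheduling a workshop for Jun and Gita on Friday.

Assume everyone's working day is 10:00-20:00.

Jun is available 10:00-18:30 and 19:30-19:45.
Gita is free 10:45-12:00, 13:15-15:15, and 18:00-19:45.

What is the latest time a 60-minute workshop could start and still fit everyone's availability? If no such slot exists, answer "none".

14:15

Jun ∩ Gita: 10:45–12:00, 13:15–15:15, 18:00–18:30, 19:30–19:45.
Windows ≥ 60 min: 10:45–12:00, 13:15–15:15.
Latest start in the last window 13:15–15:15 is 15:15 − 60 min = 14:15.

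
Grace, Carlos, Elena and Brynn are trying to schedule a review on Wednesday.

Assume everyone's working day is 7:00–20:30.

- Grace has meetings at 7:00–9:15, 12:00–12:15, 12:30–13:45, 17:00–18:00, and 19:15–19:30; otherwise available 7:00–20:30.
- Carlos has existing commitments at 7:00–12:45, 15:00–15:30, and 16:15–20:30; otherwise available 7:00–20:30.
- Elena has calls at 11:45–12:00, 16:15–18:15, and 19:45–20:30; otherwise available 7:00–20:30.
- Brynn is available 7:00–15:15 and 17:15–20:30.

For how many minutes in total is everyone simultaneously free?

Grace free within 07:00–20:30: 09:15–12:00, 12:15–12:30, 13:45–17:00, 18:00–19:15, 19:30–20:30.
Carlos free within 07:00–20:30: 12:45–15:00, 15:30–16:15.
Elena free within 07:00–20:30: 07:00–11:45, 12:00–16:15, 18:15–19:45.
Grace ∩ Carlos: 13:45–15:00, 15:30–16:15.
Grace ∩ Carlos ∩ Elena: 13:45–15:00, 15:30–16:15.
Grace ∩ Carlos ∩ Elena ∩ Brynn: 13:45–15:00.
Total common minutes: 75.

75 minutes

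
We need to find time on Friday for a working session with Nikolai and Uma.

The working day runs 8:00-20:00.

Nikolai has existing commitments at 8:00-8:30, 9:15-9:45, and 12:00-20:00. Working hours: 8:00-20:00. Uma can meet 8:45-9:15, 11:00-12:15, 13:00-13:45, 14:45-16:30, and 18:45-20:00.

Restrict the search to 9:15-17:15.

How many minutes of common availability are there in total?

Nikolai free within 08:00–20:00: 08:30–09:15, 09:45–12:00.
Nikolai ∩ Uma: 08:45–09:15, 11:00–12:00.
Restricted to 09:15–17:15: 11:00–12:00.
Total common minutes: 60.

60 minutes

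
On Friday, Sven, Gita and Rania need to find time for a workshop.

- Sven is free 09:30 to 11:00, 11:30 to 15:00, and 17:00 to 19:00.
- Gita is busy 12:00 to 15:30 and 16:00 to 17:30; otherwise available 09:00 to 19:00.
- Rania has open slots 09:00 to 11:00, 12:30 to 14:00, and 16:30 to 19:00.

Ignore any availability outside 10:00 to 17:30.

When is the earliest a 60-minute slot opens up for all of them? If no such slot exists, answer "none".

10:00

Gita free within 09:00–19:00: 09:00–12:00, 15:30–16:00, 17:30–19:00.
Sven ∩ Gita: 09:30–11:00, 11:30–12:00, 17:30–19:00.
Sven ∩ Gita ∩ Rania: 09:30–11:00, 17:30–19:00.
Restricted to 10:00–17:30: 10:00–11:00.
Windows ≥ 60 min: 10:00–11:00.
Earliest such window starts at 10:00.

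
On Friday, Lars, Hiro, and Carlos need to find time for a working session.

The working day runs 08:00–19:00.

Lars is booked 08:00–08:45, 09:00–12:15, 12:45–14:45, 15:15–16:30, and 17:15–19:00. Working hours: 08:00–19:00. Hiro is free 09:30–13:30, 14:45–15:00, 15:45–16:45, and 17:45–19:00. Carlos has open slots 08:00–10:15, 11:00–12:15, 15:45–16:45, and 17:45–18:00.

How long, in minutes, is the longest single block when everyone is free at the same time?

15 minutes

Lars free within 08:00–19:00: 08:45–09:00, 12:15–12:45, 14:45–15:15, 16:30–17:15.
Lars ∩ Hiro: 12:15–12:45, 14:45–15:00, 16:30–16:45.
Lars ∩ Hiro ∩ Carlos: 16:30–16:45.
Single common window of 15 minutes.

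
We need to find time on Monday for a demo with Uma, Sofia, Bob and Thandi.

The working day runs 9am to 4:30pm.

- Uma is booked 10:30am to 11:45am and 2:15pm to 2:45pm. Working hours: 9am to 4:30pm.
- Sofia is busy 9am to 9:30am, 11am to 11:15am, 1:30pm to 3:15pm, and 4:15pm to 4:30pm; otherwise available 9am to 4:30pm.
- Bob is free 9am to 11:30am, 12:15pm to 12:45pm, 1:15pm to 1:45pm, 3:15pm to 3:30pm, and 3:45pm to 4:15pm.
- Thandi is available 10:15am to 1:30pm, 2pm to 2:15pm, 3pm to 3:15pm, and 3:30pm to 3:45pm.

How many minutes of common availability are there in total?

Uma free within 09:00–16:30: 09:00–10:30, 11:45–14:15, 14:45–16:30.
Sofia free within 09:00–16:30: 09:30–11:00, 11:15–13:30, 15:15–16:15.
Uma ∩ Sofia: 09:30–10:30, 11:45–13:30, 15:15–16:15.
Uma ∩ Sofia ∩ Bob: 09:30–10:30, 12:15–12:45, 13:15–13:30, 15:15–15:30, 15:45–16:15.
Uma ∩ Sofia ∩ Bob ∩ Thandi: 10:15–10:30, 12:15–12:45, 13:15–13:30.
Total common minutes: 15 + 30 + 15 = 60.

60 minutes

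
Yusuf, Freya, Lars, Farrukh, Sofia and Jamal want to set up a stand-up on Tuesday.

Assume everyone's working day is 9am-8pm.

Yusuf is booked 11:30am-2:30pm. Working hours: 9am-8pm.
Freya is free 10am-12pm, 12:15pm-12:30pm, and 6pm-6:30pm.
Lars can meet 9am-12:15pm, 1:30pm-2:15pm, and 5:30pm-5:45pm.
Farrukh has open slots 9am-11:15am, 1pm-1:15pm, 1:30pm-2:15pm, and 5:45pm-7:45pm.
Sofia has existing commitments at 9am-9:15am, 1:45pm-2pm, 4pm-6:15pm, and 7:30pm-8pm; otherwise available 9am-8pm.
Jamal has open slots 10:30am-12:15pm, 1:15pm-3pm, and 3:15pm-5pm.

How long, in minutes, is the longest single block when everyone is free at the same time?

Yusuf free within 09:00–20:00: 09:00–11:30, 14:30–20:00.
Sofia free within 09:00–20:00: 09:15–13:45, 14:00–16:00, 18:15–19:30.
Yusuf ∩ Freya: 10:00–11:30, 18:00–18:30.
Yusuf ∩ Freya ∩ Lars: 10:00–11:30.
Yusuf ∩ Freya ∩ Lars ∩ Farrukh: 10:00–11:15.
Yusuf ∩ Freya ∩ Lars ∩ Farrukh ∩ Sofia: 10:00–11:15.
Yusuf ∩ Freya ∩ Lars ∩ Farrukh ∩ Sofia ∩ Jamal: 10:30–11:15.
Single common window of 45 minutes.

45 minutes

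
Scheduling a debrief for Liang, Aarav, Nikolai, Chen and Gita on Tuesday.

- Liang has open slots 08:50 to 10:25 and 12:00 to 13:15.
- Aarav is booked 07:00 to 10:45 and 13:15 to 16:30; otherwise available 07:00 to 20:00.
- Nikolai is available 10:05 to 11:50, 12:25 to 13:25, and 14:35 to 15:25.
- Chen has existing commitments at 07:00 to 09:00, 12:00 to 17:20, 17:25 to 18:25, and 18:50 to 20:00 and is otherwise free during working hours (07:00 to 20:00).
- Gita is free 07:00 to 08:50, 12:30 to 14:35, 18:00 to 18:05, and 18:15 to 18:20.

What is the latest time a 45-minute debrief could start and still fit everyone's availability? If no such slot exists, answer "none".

Aarav free within 07:00–20:00: 10:45–13:15, 16:30–20:00.
Chen free within 07:00–20:00: 09:00–12:00, 17:20–17:25, 18:25–18:50.
Liang ∩ Aarav: 12:00–13:15.
Liang ∩ Aarav ∩ Nikolai: 12:25–13:15.
Liang ∩ Aarav ∩ Nikolai ∩ Chen: (none).
Liang ∩ Aarav ∩ Nikolai ∩ Chen ∩ Gita: (none).
Windows ≥ 45 min: (none).

none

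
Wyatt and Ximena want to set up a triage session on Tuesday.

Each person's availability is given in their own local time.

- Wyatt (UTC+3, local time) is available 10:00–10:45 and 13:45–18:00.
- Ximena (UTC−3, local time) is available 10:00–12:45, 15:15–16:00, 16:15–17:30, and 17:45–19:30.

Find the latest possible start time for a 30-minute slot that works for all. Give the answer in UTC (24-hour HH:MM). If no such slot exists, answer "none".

14:30

Wyatt → UTC: 07:00–07:45, 10:45–15:00.
Ximena → UTC: 13:00–15:45, 18:15–19:00, 19:15–20:30, 20:45–22:30.
Wyatt ∩ Ximena: 13:00–15:00.
Windows ≥ 30 min: 13:00–15:00.
Latest start in the last window 13:00–15:00 is 15:00 − 30 min = 14:30.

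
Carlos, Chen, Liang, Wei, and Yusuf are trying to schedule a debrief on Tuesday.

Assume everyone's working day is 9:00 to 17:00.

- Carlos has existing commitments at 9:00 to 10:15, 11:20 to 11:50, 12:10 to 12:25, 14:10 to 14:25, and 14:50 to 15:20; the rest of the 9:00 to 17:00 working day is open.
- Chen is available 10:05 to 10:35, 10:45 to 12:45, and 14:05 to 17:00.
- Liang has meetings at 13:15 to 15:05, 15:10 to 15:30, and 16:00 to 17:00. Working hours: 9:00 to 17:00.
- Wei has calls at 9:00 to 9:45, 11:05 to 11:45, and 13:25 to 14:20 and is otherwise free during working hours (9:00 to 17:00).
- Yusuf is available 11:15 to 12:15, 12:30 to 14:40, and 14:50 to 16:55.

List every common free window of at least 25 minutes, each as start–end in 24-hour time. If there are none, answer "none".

Carlos free within 09:00–17:00: 10:15–11:20, 11:50–12:10, 12:25–14:10, 14:25–14:50, 15:20–17:00.
Liang free within 09:00–17:00: 09:00–13:15, 15:05–15:10, 15:30–16:00.
Wei free within 09:00–17:00: 09:45–11:05, 11:45–13:25, 14:20–17:00.
Carlos ∩ Chen: 10:15–10:35, 10:45–11:20, 11:50–12:10, 12:25–12:45, 14:05–14:10, 14:25–14:50, 15:20–17:00.
Carlos ∩ Chen ∩ Liang: 10:15–10:35, 10:45–11:20, 11:50–12:10, 12:25–12:45, 15:30–16:00.
Carlos ∩ Chen ∩ Liang ∩ Wei: 10:15–10:35, 10:45–11:05, 11:50–12:10, 12:25–12:45, 15:30–16:00.
Carlos ∩ Chen ∩ Liang ∩ Wei ∩ Yusuf: 11:50–12:10, 12:30–12:45, 15:30–16:00.
Windows ≥ 25 min: 15:30–16:00.

15:30–16:00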